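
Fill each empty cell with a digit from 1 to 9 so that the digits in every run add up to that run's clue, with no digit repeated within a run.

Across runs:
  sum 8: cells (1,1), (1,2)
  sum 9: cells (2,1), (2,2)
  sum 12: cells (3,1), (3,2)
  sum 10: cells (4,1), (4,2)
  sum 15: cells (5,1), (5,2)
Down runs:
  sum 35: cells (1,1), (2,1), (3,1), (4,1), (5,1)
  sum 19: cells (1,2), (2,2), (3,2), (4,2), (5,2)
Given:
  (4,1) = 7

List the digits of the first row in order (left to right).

6 2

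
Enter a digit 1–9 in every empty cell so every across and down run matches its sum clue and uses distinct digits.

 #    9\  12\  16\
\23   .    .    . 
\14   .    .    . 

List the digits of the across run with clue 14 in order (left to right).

3, 4, 7

23 in 3 cells must be {6,8,9}; 16 in 2 cells must be {7,9}.
The 23 across and the 16 down share only 9, so R1C3 = 9.
R2C3 = 16 − 9 = 7 completes the 16 down.
Given what's placed, R1C2 must be 8 to fit the 23 across and 12 down.
R2C2 = 12 − 8 = 4 completes the 12 down.
R1C1 = 23 − 17 = 6 completes the 23 across.
R2C1 = 14 − 11 = 3 completes the 14 across.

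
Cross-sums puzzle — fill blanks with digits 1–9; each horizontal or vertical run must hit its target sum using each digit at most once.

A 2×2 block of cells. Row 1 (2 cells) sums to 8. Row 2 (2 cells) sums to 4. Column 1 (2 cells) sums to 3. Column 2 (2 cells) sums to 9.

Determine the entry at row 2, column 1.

4 in 2 cells must be {1,3}; 3 in 2 cells must be {1,2}.
The 4 across and the 3 down share only 1, so (2,1) = 1.
(2,2) = 4 − 1 = 3 completes the 4 across.
(1,1) = 3 − 1 = 2 completes the 3 down.
(1,2) = 8 − 2 = 6 completes the 8 across.

1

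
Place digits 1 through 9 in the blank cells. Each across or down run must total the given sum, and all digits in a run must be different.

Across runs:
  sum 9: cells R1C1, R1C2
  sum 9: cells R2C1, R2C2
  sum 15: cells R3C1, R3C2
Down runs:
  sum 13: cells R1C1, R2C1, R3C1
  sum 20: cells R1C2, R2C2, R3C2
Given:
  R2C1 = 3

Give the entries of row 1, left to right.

R2C2 = 9 − 3 = 6 completes the 9 across.
Given what's placed, R3C2 must be 9 to fit the 15 across and 20 down.
R1C2 = 20 − 15 = 5 completes the 20 down.
R3C1 = 15 − 9 = 6 completes the 15 across.
R1C1 = 9 − 5 = 4 completes the 9 across.

4 5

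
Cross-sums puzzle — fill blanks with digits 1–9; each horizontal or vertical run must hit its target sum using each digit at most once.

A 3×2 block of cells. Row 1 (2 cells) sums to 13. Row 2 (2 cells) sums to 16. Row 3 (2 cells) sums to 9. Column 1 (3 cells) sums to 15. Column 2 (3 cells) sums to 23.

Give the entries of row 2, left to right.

7, 9

16 in 2 cells must be {7,9}; 23 in 3 cells must be {6,8,9}.
The 16 across and the 23 down share only 9, so (2,2) = 9.
(2,1) = 16 − 9 = 7 completes the 16 across.
Nothing is forced directly, so branch on (1,1), whose candidates are 5 or 6. If (1,1) = 6: then (1,2) would have to be in {7} for the 13 across but in {6,8} for the 23 down — contradiction. So (1,1) = 5.
(1,2) = 13 − 5 = 8 completes the 13 across.
(3,1) = 15 − 12 = 3 completes the 15 down.
(3,2) = 9 − 3 = 6 completes the 9 across.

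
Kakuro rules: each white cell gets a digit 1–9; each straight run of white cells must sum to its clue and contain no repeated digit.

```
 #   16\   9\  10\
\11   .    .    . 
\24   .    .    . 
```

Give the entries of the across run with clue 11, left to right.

7 1 3

24 in 3 cells must be {7,8,9}; 16 in 2 cells must be {7,9}.
The 11 across and the 16 down share only 7, so R1C1 = 7.
R2C1 = 16 − 7 = 9 completes the 16 down.
Nothing is forced directly, so branch on R2C2, whose candidates are 7 or 8. If R2C2 = 7: then R1C2 would have to be in {1,3} for the 11 across but in {2} for the 9 down — contradiction. So R2C2 = 8.
R1C2 = 9 − 8 = 1 completes the 9 down.
R1C3 = 11 − 8 = 3 completes the 11 across.
R2C3 = 24 − 17 = 7 completes the 24 across.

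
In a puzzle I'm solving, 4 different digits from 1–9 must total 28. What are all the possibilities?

4 distinct digits from 1–9 sum between 10 and 30.

{4,7,8,9}; {5,6,8,9}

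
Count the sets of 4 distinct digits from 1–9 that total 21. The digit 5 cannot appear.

6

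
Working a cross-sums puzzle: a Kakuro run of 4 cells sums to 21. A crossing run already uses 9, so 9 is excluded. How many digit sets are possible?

5

4 distinct digits from 1–9 sum between 10 and 30.
Dropping sets that contain 9.
Enumerating: {1,5,7,8}, {2,4,7,8}, {2,5,6,8}, {3,4,6,8}, {3,5,6,7}.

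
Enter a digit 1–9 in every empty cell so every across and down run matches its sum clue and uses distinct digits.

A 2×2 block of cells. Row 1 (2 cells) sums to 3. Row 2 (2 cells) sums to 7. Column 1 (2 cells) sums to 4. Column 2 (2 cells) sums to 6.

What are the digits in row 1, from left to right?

1, 2

3 in 2 cells must be {1,2}; 4 in 2 cells must be {1,3}.
The 3 across and the 4 down share only 1, so (1,1) = 1.
(1,2) = 3 − 1 = 2 completes the 3 across.
(2,1) = 4 − 1 = 3 completes the 4 down.
(2,2) = 7 − 3 = 4 completes the 7 across.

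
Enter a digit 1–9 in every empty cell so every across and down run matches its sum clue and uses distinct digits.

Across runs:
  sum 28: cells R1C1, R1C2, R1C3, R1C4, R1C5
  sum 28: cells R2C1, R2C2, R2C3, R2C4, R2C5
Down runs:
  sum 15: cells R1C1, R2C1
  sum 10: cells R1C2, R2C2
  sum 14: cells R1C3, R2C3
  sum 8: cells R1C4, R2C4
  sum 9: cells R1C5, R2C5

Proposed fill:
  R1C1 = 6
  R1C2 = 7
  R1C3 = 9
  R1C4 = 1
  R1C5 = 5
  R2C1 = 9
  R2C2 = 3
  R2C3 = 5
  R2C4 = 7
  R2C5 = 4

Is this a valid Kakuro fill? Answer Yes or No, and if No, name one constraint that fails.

Across: 6+7+9+1+5=28; 9+3+5+7+4=28. Down: 6+9=15; 7+3=10; 9+5=14; 1+7=8; 5+4=9. No digit repeats within any run.

Yes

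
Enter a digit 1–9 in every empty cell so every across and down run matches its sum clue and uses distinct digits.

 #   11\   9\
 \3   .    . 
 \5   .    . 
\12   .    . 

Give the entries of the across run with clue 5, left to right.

2 3

3 in 2 cells must be {1,2}.
Nothing is forced directly, so branch on R3C2, whose candidates are 3 or 4 or 5. If R3C2 = 3: then R3C1 would have to be in {9} for the 12 across but in {1,2,3,4,5,6,7,8} for the 11 down — contradiction. If R3C2 = 5: that forces R1C2 = 1, R2C2 = 3, R3C1 = 7, after which R1C1 would have to be in {2} for the 3 across but in {1,3} for the 11 down — contradiction. So R3C2 = 4.
Given what's placed, R1C2 must be 2 to fit the 3 across and 9 down.
R2C2 = 9 − 6 = 3 completes the 9 down.
R3C1 = 12 − 4 = 8 completes the 12 across.
R1C1 = 3 − 2 = 1 completes the 3 across.
R2C1 = 5 − 3 = 2 completes the 5 across.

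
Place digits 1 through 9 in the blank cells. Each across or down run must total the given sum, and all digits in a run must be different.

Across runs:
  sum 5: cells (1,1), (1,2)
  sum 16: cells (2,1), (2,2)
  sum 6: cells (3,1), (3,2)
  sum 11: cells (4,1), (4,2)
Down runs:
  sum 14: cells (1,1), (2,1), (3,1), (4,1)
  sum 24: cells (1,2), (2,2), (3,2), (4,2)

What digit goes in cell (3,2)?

16 in 2 cells must be {7,9}.
Only 7 fits (2,1) under both its across sum 16 and down sum 14.
(2,2) = 16 − 7 = 9 completes the 16 across.
Nothing is forced directly, so branch on (4,1), whose candidates are 2 or 4. If (4,1) = 2: then (4,2) would have to be in {9} for the 11 across but in {1,2,3,4,5,6,7,8} for the 24 down — contradiction. So (4,1) = 4.
(4,2) = 11 − 4 = 7 completes the 11 across.
No cell is forced outright now. (1,1) can only be 1 or 2 (the digits allowed by both its 5 across and its 14 down). If (1,1) = 1: then (1,2) would have to be in {4} for the 5 across but in {2,3,5,6} for the 24 down — contradiction. So (1,1) = 2.
(1,2) = 5 − 2 = 3 completes the 5 across.
(3,1) = 14 − 13 = 1 completes the 14 down.
(3,2) = 6 − 1 = 5 completes the 6 across.

5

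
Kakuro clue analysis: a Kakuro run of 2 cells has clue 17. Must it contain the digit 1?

No

The only way to make 17 from 2 distinct digits is {8,9}, which does not contain 1.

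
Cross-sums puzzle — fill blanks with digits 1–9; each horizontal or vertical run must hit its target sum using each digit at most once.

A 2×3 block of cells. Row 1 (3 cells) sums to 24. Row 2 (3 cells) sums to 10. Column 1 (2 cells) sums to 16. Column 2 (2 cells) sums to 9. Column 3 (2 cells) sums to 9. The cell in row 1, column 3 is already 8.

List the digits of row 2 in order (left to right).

24 in 3 cells must be {7,8,9}; 16 in 2 cells must be {7,9}.
Given what's placed, (1,2) must be 7 to fit the 24 across and 9 down.
(2,1) = 7: only digit in both the 10-across and 16-down candidate sets.
(2,2) = 9 − 7 = 2 completes the 9 down.
(2,3) = 10 − 9 = 1 completes the 10 across.
(1,1) = 24 − 15 = 9 completes the 24 across.

7, 2, 1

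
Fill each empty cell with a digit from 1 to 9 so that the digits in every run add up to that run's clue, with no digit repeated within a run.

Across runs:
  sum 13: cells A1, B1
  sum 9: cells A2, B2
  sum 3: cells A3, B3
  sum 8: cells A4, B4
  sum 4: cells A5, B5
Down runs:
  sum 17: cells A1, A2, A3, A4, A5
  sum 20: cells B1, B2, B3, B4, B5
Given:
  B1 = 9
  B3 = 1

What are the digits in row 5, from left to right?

3 in 2 cells must be {1,2}; 4 in 2 cells must be {1,3}.
A1 = 13 − 9 = 4 completes the 13 across.
A3 = 3 − 1 = 2 completes the 3 across.
B5 = 3: the only remaining digit allowed by both the 4 across and the 20 down.
A5 = 4 − 3 = 1 completes the 4 across.

1, 3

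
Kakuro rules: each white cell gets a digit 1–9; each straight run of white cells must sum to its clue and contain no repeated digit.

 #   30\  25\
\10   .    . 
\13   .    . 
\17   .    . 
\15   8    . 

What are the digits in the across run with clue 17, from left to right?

9 8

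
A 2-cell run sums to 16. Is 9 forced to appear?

Yes

The only way to make 16 from 2 distinct digits is {7,9}, which contains 9.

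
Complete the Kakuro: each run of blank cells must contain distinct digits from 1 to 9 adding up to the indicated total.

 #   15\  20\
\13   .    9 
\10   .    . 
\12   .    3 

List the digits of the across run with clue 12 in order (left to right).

9 3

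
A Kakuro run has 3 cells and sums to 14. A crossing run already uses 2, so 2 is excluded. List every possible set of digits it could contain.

{1,4,9}; {1,5,8}; {1,6,7}; {3,4,7}; {3,5,6}

3 distinct digits from 1–9 sum between 6 and 24.
Dropping sets that contain 2.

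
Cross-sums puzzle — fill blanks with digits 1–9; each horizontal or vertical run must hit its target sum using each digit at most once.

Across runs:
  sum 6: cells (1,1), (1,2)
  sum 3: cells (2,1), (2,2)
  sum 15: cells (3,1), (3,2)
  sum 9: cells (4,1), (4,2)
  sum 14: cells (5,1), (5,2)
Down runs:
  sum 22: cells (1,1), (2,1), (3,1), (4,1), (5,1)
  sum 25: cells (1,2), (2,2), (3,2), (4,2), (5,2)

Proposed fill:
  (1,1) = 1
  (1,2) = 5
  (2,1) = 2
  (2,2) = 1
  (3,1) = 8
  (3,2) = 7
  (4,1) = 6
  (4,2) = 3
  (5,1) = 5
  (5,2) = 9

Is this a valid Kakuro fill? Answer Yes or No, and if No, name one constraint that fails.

Yes

Across: 1+5=6; 2+1=3; 8+7=15; 6+3=9; 5+9=14. Down: 1+2+8+6+5=22; 5+1+7+3+9=25. No digit repeats within any run.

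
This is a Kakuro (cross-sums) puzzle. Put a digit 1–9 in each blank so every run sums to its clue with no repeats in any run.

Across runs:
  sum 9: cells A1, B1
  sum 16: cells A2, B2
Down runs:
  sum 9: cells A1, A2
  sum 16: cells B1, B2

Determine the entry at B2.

9

16 in 2 cells must be {7,9}.
The 9 across and the 16 down share only 7, so B1 = 7.
The 16 across and the 9 down share only 7, so A2 = 7.
B2 = 16 − 7 = 9 completes the 16 across.
A1 = 9 − 7 = 2 completes the 9 across.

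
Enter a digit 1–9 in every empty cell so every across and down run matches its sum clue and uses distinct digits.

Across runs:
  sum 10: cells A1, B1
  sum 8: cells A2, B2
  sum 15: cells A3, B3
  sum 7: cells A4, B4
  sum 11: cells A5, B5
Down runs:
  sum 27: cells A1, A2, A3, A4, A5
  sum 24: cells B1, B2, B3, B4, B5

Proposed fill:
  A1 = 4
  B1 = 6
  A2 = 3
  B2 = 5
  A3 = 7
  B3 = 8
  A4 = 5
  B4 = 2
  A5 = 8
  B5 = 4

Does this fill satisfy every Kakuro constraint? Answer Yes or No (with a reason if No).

No — the down run B1–B5 sums to 25, not 24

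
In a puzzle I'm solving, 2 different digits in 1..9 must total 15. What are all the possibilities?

2 distinct digits from 1–9 sum between 3 and 17.

{6,9}; {7,8}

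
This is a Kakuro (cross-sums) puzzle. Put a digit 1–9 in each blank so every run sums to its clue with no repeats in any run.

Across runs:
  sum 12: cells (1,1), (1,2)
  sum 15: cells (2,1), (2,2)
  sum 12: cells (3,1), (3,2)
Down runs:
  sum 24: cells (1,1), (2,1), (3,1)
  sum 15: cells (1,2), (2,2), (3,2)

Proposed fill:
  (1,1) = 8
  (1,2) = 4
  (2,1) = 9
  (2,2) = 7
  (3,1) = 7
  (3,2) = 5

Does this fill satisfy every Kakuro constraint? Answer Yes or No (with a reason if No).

No — the across run (2,1)–(2,2) sums to 16, not 15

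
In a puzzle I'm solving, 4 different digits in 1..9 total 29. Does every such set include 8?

Yes

The only way to make 29 from 4 distinct digits is {5,7,8,9}, which contains 8.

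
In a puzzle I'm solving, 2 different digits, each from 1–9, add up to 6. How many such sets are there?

2

2 distinct digits from 1–9 sum between 3 and 17.
Enumerating: {1,5}, {2,4}.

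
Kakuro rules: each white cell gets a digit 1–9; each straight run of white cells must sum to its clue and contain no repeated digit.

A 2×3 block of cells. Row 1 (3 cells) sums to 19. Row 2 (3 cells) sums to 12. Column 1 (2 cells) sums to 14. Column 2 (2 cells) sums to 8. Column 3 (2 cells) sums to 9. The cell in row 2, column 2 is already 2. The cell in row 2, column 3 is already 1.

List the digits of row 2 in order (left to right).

9 2 1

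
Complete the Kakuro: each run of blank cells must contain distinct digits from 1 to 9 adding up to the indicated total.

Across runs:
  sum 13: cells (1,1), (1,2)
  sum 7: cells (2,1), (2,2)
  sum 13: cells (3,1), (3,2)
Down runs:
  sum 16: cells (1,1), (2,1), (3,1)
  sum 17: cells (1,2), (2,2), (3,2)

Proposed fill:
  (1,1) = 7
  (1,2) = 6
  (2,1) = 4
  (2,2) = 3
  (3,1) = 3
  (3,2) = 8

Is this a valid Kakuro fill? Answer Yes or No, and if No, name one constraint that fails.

No — the down run (1,1)–(3,1) sums to 14, not 16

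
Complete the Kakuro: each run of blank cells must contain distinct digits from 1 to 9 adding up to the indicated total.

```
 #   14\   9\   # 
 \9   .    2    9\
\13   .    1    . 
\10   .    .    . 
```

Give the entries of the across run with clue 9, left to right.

7 2

R1C1 = 9 − 2 = 7 completes the 9 across.
R3C2 = 9 − 3 = 6 completes the 9 down.
Nothing is forced directly, so branch on R3C1, whose candidates are 1 or 3. If R3C1 = 1: then R2C1 would have to be in {3,4,5,7,8,9} for the 13 across but in {6} for the 14 down — contradiction. So R3C1 = 3.
R2C1 = 14 − 10 = 4 completes the 14 down.
R2C3 = 13 − 5 = 8 completes the 13 across.
R3C3 = 10 − 9 = 1 completes the 10 across.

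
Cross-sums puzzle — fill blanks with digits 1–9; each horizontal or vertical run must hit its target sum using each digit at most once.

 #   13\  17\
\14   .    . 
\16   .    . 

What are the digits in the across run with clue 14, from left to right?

6 8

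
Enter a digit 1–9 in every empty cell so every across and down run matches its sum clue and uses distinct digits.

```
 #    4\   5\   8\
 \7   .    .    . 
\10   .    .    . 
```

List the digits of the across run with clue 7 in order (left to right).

7 in 3 cells must be {1,2,4}; 4 in 2 cells must be {1,3}.
The 7 across and the 4 down share only 1, so R1C1 = 1.
Given what's placed, R1C3 must be 2 to fit the 7 across and 8 down.
R2C1 = 4 − 1 = 3 completes the 4 down.
R2C3 = 8 − 2 = 6 completes the 8 down.
R1C2 = 7 − 3 = 4 completes the 7 across.
R2C2 = 10 − 9 = 1 completes the 10 across.

1 4 2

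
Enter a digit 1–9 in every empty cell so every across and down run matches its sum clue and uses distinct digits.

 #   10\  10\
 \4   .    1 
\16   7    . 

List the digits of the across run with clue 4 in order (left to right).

3, 1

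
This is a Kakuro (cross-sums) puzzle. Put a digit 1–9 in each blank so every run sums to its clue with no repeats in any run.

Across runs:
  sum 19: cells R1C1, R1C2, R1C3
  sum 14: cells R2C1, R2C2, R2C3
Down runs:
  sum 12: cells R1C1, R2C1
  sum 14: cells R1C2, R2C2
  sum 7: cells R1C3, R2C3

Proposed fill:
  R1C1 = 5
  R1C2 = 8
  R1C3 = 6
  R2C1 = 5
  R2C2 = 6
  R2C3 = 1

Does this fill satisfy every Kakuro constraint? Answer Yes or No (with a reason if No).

No — the down run R1C1–R2C1 sums to 10, not 12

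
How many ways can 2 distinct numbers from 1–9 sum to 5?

2 distinct digits from 1–9 sum between 3 and 17.
Enumerating: {1,4}, {2,3}.

2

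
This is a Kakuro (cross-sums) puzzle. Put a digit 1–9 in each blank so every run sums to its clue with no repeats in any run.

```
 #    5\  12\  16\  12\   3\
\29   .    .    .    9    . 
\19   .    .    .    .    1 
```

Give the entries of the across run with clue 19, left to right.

2, 4, 9, 3, 1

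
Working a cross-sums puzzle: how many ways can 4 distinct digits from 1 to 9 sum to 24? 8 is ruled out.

3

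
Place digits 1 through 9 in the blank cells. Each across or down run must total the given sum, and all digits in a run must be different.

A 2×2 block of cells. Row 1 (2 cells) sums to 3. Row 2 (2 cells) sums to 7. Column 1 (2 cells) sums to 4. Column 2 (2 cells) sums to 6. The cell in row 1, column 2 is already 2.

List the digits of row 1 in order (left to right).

1 2

3 in 2 cells must be {1,2}; 4 in 2 cells must be {1,3}.
(1,1) = 3 − 2 = 1 completes the 3 across.
(2,1) = 4 − 1 = 3 completes the 4 down.
(2,2) = 7 − 3 = 4 completes the 7 across.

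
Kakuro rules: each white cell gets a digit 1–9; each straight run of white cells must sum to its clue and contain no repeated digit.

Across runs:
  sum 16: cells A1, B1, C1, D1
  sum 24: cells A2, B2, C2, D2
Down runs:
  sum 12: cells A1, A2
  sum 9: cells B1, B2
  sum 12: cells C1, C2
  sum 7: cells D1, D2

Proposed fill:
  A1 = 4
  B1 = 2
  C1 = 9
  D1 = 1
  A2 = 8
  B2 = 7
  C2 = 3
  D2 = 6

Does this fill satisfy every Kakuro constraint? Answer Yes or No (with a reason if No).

Yes

Across: 4+2+9+1=16; 8+7+3+6=24. Down: 4+8=12; 2+7=9; 9+3=12; 1+6=7. No digit repeats within any run.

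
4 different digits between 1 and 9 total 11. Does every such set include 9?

The only way to make 11 from 4 distinct digits is {1,2,3,5}, which does not contain 9.

No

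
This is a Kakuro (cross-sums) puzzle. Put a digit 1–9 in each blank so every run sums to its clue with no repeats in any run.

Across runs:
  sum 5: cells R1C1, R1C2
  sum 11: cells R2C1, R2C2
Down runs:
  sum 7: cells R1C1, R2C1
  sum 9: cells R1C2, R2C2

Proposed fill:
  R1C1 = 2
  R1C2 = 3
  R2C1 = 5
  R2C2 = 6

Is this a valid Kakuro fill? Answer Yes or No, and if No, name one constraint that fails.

Across: 2+3=5; 5+6=11. Down: 2+5=7; 3+6=9. No digit repeats within any run.

Yes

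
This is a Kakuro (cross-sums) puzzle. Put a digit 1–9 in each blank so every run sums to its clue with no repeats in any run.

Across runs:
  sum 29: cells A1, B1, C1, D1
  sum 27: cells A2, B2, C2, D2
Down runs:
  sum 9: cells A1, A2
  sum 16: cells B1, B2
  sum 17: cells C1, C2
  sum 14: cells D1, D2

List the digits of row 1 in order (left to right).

5, 7, 9, 8

29 in 4 cells must be {5,7,8,9}; 16 in 2 cells must be {7,9}; 17 in 2 cells must be {8,9}.
Nothing is forced directly, so branch on B1, whose candidates are 7 or 9. If B1 = 9: that forces C1 = 8, D1 = 5, B2 = 7, C2 = 9, after which D2 would have to be in {3,5,6,8} for the 27 across but in {9} for the 14 down — contradiction. So B1 = 7.
B2 = 16 − 7 = 9 completes the 16 down.
Given what's placed, C2 must be 8 to fit the 27 across and 17 down.
D2 = 6: the only remaining digit allowed by both the 27 across and the 14 down.
C1 = 17 − 8 = 9 completes the 17 down.
D1 = 14 − 6 = 8 completes the 14 down.
A2 = 27 − 23 = 4 completes the 27 across.
A1 = 29 − 24 = 5 completes the 29 across.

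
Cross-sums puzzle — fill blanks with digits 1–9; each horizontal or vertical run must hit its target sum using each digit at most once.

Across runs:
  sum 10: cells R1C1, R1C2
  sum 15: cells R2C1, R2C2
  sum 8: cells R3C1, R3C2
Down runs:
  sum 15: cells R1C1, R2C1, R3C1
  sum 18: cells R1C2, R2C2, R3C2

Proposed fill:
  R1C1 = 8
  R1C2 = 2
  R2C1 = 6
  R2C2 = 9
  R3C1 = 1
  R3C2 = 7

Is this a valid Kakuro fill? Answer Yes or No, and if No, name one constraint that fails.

Yes

Across: 8+2=10; 6+9=15; 1+7=8. Down: 8+6+1=15; 2+9+7=18. No digit repeats within any run.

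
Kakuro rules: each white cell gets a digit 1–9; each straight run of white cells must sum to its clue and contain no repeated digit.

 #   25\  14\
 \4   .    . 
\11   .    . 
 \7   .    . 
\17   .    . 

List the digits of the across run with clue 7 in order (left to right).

5 2

4 in 2 cells must be {1,3}; 17 in 2 cells must be {8,9}.
Only 8 fits R4C2 under both its across sum 17 and down sum 14.
R4C1 = 17 − 8 = 9 completes the 17 across.
Nothing is forced directly, so branch on R2C2, whose candidates are 2 or 3. If R2C2 = 2: then R2C1 would have to be in {9} for the 11 across but in {1,2,3,4,5,6,7,8} for the 25 down — contradiction. So R2C2 = 3.
R1C2 = 1: the only remaining digit allowed by both the 4 across and the 14 down.
R2C1 = 11 − 3 = 8 completes the 11 across.
R3C2 = 14 − 12 = 2 completes the 14 down.
R1C1 = 4 − 1 = 3 completes the 4 across.
R3C1 = 7 − 2 = 5 completes the 7 across.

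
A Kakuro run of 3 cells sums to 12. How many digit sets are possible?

7

3 distinct digits from 1–9 sum between 6 and 24.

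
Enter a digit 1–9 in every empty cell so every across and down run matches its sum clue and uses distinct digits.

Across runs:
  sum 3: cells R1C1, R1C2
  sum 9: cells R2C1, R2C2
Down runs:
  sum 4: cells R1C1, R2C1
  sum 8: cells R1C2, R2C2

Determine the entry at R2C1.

3 in 2 cells must be {1,2}; 4 in 2 cells must be {1,3}.
The 3 across and the 4 down share only 1, so R1C1 = 1.
R1C2 = 3 − 1 = 2 completes the 3 across.
R2C1 = 4 − 1 = 3 completes the 4 down.
R2C2 = 9 − 3 = 6 completes the 9 across.

3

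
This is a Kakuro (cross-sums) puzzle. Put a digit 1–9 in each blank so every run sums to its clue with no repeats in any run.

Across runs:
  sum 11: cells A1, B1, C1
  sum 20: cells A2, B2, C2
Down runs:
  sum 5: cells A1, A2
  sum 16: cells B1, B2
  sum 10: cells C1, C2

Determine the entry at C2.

7

16 in 2 cells must be {7,9}.
The 11 across and the 16 down share only 7, so B1 = 7.
B2 = 16 − 7 = 9 completes the 16 down.
Nothing is forced directly, so branch on A2, whose candidates are 3 or 4. If A2 = 3: then A1 would have to be in {1,3} for the 11 across but in {2} for the 5 down — contradiction. So A2 = 4.
A1 = 5 − 4 = 1 completes the 5 down.
C1 = 11 − 8 = 3 completes the 11 across.
C2 = 20 − 13 = 7 completes the 20 across.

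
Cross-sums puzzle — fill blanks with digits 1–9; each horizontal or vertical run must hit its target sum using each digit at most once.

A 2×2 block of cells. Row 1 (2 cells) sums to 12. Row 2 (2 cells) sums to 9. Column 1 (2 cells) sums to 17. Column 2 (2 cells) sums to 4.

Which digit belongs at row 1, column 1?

17 in 2 cells must be {8,9}; 4 in 2 cells must be {1,3}.
The 12 across and the 4 down share only 3, so (1,2) = 3.
The 9 across and the 17 down share only 8, so (2,1) = 8.
(2,2) = 9 − 8 = 1 completes the 9 across.
(1,1) = 12 − 3 = 9 completes the 12 across.

9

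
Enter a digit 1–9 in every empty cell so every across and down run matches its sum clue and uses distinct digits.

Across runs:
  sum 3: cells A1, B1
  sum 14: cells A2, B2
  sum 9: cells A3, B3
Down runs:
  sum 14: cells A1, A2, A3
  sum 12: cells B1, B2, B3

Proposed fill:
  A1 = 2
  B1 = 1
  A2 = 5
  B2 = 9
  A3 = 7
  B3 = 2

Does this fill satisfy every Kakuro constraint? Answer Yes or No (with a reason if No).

Across: 2+1=3; 5+9=14; 7+2=9. Down: 2+5+7=14; 1+9+2=12. No digit repeats within any run.

Yes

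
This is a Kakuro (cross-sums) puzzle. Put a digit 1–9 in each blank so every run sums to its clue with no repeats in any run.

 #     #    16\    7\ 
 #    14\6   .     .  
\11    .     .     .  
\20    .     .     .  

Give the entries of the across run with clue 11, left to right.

7 in 3 cells must be {1,2,4}.
Only 4 fits R3C3 under both its across sum 20 and down sum 7.
Given what's placed, R3C1 must be 9 to fit the 20 across and 14 down.
R3C2 = 20 − 13 = 7 completes the 20 across.
R2C1 = 14 − 9 = 5 completes the 14 down.
R2C2 = 4: the only remaining digit allowed by both the 11 across and the 16 down.
R2C3 = 11 − 9 = 2 completes the 11 across.

5 4 2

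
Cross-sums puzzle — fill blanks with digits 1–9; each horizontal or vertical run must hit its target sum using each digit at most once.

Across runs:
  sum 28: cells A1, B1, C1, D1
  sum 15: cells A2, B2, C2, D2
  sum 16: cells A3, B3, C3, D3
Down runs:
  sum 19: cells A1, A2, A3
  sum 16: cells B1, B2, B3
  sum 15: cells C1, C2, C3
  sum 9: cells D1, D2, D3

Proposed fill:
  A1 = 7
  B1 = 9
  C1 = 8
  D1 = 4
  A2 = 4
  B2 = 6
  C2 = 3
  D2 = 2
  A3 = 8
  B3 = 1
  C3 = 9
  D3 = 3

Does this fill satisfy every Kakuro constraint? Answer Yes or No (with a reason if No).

No — the across run A3–D3 sums to 21, not 16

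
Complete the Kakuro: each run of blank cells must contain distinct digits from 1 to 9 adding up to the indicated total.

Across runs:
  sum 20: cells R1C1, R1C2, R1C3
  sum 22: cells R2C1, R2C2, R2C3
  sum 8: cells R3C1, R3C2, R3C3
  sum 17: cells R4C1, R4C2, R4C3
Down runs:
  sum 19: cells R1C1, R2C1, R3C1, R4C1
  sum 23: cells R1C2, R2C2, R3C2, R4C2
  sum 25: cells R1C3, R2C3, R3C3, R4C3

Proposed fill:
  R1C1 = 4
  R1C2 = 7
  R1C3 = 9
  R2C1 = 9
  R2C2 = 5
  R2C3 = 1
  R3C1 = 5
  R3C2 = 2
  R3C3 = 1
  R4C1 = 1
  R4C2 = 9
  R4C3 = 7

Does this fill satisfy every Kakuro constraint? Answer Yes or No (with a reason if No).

No — the down run R1C3–R4C3 sums to 18, not 25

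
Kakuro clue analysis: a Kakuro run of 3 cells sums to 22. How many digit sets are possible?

2

3 distinct digits from 1–9 sum between 6 and 24.
Enumerating: {5,8,9}, {6,7,9}.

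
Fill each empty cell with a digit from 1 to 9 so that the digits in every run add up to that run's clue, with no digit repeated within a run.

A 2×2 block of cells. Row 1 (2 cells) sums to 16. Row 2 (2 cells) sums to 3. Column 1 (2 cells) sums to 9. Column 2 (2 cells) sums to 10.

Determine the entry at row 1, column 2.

16 in 2 cells must be {7,9}; 3 in 2 cells must be {1,2}.
The 16 across and the 9 down share only 7, so (1,1) = 7.
(1,2) = 16 − 7 = 9 completes the 16 across.
(2,1) = 9 − 7 = 2 completes the 9 down.
(2,2) = 3 − 2 = 1 completes the 3 across.

9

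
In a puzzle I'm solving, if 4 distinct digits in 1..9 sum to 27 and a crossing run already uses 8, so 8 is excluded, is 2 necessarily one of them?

No

The only way to make 27 from 4 distinct digits under that restriction is {5,6,7,9}, which does not contain 2.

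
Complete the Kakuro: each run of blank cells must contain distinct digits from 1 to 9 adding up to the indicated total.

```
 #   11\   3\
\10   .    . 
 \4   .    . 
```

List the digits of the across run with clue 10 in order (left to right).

4 in 2 cells must be {1,3}; 3 in 2 cells must be {1,2}.
The 4 across and the 11 down share only 3, so R2C1 = 3.
R2C2 = 4 − 3 = 1 completes the 4 across.
R1C1 = 11 − 3 = 8 completes the 11 down.
R1C2 = 10 − 8 = 2 completes the 10 across.

8 2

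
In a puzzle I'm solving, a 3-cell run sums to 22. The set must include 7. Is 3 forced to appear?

The only way to make 22 from 3 distinct digits under that restriction is {6,7,9}, which does not contain 3.

No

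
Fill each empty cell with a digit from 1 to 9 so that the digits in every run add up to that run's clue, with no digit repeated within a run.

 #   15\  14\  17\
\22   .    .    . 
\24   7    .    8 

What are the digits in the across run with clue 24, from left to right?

7, 9, 8

24 in 3 cells must be {7,8,9}; 17 in 2 cells must be {8,9}.
R1C1 = 15 − 7 = 8 completes the 15 down.
R1C3 = 17 − 8 = 9 completes the 17 down.
R2C2 = 24 − 15 = 9 completes the 24 across.
R1C2 = 22 − 17 = 5 completes the 22 across.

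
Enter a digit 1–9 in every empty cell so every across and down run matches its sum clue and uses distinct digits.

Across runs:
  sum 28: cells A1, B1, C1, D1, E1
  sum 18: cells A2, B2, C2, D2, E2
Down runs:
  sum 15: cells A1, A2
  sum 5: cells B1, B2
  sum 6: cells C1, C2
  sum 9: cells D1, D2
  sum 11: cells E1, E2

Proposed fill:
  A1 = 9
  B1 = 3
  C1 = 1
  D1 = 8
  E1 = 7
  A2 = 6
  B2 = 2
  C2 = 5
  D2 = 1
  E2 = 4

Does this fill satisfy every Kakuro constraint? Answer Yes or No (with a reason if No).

Across: 9+3+1+8+7=28; 6+2+5+1+4=18. Down: 9+6=15; 3+2=5; 1+5=6; 8+1=9; 7+4=11. No digit repeats within any run.

Yes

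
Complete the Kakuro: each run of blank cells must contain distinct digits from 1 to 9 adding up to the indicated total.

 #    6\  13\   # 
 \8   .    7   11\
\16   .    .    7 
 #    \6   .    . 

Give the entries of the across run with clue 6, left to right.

2 4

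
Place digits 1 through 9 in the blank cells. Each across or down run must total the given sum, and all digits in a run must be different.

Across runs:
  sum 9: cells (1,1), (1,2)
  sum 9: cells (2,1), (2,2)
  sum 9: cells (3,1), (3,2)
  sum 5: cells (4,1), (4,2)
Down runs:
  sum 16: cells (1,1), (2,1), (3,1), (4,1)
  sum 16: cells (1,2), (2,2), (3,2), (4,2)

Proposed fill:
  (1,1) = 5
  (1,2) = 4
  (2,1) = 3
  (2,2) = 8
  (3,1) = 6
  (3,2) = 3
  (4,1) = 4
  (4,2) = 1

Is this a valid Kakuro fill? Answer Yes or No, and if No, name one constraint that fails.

No — the down run (1,1)–(4,1) sums to 18, not 16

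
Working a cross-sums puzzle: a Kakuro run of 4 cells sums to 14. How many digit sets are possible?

4 distinct digits from 1–9 sum between 10 and 30.
Enumerating: {1,2,3,8}, {1,2,4,7}, {1,2,5,6}, {1,3,4,6}, {2,3,4,5}.

5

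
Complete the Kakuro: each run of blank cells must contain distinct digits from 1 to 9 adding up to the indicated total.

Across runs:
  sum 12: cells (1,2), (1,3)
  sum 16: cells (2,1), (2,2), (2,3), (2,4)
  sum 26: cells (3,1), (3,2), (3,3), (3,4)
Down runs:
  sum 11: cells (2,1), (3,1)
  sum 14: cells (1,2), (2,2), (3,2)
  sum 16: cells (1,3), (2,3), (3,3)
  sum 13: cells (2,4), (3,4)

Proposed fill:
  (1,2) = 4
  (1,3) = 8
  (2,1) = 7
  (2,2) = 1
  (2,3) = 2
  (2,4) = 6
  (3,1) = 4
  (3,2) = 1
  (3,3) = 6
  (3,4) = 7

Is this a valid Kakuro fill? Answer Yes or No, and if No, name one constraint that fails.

No — the down run (1,2)–(3,2) sums to 6, not 14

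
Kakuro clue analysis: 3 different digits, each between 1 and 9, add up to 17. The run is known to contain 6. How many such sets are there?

3 distinct digits from 1–9 sum between 6 and 24.
Keeping only sets containing 6.
Enumerating: {2,6,9}, {3,6,8}, {4,6,7}.

3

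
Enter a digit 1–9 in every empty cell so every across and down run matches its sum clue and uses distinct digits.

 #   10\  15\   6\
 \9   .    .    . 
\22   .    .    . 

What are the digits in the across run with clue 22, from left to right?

The 9 across and the 15 down share only 6, so R1C2 = 6.
R2C2 = 15 − 6 = 9 completes the 15 down.
Given what's placed, R2C3 must be 5 to fit the 22 across and 6 down.
R1C3 = 6 − 5 = 1 completes the 6 down.
R2C1 = 22 − 14 = 8 completes the 22 across.
R1C1 = 9 − 7 = 2 completes the 9 across.

8 9 5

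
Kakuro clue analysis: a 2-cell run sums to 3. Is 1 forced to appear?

The only way to make 3 from 2 distinct digits is {1,2}, which contains 1.

Yes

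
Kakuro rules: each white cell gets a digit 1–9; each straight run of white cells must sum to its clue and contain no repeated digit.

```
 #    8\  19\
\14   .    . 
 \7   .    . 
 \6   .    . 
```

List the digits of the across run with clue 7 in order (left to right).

1, 6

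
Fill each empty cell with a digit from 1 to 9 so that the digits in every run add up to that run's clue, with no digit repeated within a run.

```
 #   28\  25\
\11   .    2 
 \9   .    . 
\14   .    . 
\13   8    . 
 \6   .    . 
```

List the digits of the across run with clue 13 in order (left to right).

8 5

R1C1 = 11 − 2 = 9 completes the 11 across.
R4C2 = 13 − 8 = 5 completes the 13 across.
Nothing is forced directly, so branch on R3C1, whose candidates are 5 or 6. If R3C1 = 5: that forces R3C2 = 9, R5C2 = 1, R2C2 = 8, after which R5C1 would have to be in {5} for the 6 across but in {2,4} for the 28 down — contradiction. So R3C1 = 6.
R3C2 = 14 − 6 = 8 completes the 14 across.
Nothing is forced directly, so branch on R5C2, whose candidates are 1 or 4. If R5C2 = 1: then R2C2 would have to be in {1,2,3,4,5,6,7,8} for the 9 across but in {9} for the 25 down — contradiction. So R5C2 = 4.
R2C2 = 25 − 19 = 6 completes the 25 down.
R5C1 = 6 − 4 = 2 completes the 6 across.
R2C1 = 9 − 6 = 3 completes the 9 across.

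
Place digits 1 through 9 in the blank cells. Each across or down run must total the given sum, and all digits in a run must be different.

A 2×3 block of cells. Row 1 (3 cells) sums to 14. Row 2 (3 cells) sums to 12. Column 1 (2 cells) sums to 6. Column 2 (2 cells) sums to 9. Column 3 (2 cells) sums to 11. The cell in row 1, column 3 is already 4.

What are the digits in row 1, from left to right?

2 8 4

(2,3) = 11 − 4 = 7 completes the 11 down.
No cell is forced outright now. (1,1) can only be 1 or 2 (the digits allowed by both its 14 across and its 6 down). If (1,1) = 1: then (1,2) would have to be in {9} for the 14 across but in {1,2,3,4,5,6,7,8} for the 9 down — contradiction. So (1,1) = 2.
(1,2) = 14 − 6 = 8 completes the 14 across.
(2,1) = 6 − 2 = 4 completes the 6 down.
(2,2) = 12 − 11 = 1 completes the 12 across.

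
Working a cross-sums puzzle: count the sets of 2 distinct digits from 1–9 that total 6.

2 distinct digits from 1–9 sum between 3 and 17.
Enumerating: {1,5}, {2,4}.

2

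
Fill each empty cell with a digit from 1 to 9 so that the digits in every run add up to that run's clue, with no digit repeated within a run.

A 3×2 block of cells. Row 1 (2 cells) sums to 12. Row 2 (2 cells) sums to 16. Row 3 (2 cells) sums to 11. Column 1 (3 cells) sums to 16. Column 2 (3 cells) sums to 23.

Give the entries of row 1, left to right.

16 in 2 cells must be {7,9}; 23 in 3 cells must be {6,8,9}.
The 16 across and the 23 down share only 9, so (2,2) = 9.
Given what's placed, (1,2) must be 8 to fit the 12 across and 23 down.
(2,1) = 16 − 9 = 7 completes the 16 across.
(3,2) = 23 − 17 = 6 completes the 23 down.
(1,1) = 12 − 8 = 4 completes the 12 across.
(3,1) = 11 − 6 = 5 completes the 11 across.

4 8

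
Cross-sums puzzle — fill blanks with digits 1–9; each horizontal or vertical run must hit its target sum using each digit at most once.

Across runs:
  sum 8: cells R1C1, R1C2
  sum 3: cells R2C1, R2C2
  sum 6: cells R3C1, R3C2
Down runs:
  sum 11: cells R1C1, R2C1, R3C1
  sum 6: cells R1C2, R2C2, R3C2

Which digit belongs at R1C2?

3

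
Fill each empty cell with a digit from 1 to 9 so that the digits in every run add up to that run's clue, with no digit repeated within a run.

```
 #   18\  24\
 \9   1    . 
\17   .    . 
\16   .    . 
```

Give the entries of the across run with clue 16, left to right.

17 in 2 cells must be {8,9}; 16 in 2 cells must be {7,9}; 24 in 3 cells must be {7,8,9}.
R1C2 = 9 − 1 = 8 completes the 9 across.
Given what's placed, R2C2 must be 9 to fit the 17 across and 24 down.
R3C1 = 9: the only remaining digit allowed by both the 16 across and the 18 down.
R3C2 = 16 − 9 = 7 completes the 16 across.
R2C1 = 17 − 9 = 8 completes the 17 across.

9 7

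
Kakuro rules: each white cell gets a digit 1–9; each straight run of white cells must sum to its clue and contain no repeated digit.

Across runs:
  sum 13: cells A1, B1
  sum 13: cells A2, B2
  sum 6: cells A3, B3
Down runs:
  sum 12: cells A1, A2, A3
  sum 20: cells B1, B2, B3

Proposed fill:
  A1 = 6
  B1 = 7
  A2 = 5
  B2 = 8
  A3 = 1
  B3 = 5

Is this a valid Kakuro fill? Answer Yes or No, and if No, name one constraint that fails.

Across: 6+7=13; 5+8=13; 1+5=6. Down: 6+5+1=12; 7+8+5=20. No digit repeats within any run.

Yes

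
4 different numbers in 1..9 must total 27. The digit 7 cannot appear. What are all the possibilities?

4 distinct digits from 1–9 sum between 10 and 30.
Dropping sets that contain 7.
Only one set works: {4,6,8,9}.

{4,6,8,9}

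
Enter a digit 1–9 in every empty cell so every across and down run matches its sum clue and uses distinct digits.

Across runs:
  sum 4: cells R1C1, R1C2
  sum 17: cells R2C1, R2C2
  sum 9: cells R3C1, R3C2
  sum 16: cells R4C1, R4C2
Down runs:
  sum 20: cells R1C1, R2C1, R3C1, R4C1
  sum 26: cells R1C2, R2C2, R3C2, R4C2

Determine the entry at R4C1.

7

4 in 2 cells must be {1,3}; 17 in 2 cells must be {8,9}; 16 in 2 cells must be {7,9}.
Only 3 fits R1C2 under both its across sum 4 and down sum 26.
Given what's placed, R4C2 must be 9 to fit the 16 across and 26 down.
R1C1 = 4 − 3 = 1 completes the 4 across.
R2C2 = 8: the only remaining digit allowed by both the 17 across and the 26 down.
R3C2 = 26 − 20 = 6 completes the 26 down.
R4C1 = 16 − 9 = 7 completes the 16 across.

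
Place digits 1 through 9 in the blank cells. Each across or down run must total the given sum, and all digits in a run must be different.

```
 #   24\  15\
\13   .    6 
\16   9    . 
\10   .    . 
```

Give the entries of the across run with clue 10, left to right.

8 2

16 in 2 cells must be {7,9}; 24 in 3 cells must be {7,8,9}.
R1C1 = 13 − 6 = 7 completes the 13 across.
R2C2 = 16 − 9 = 7 completes the 16 across.
R3C1 = 24 − 16 = 8 completes the 24 down.
R3C2 = 10 − 8 = 2 completes the 10 across.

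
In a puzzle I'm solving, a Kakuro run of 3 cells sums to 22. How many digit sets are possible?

3 distinct digits from 1–9 sum between 6 and 24.
Enumerating: {5,8,9}, {6,7,9}.

2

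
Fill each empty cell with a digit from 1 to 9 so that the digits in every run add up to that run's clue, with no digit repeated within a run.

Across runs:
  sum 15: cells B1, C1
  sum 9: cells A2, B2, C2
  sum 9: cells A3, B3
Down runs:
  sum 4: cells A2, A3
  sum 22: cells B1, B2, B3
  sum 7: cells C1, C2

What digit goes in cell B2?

4 in 2 cells must be {1,3}.
The 15 across and the 7 down share only 6, so C1 = 6.
C2 = 7 − 6 = 1 completes the 7 down.
B1 = 15 − 6 = 9 completes the 15 across.
A2 = 3: the only remaining digit allowed by both the 9 across and the 4 down.
B2 = 9 − 4 = 5 completes the 9 across.
A3 = 4 − 3 = 1 completes the 4 down.
B3 = 9 − 1 = 8 completes the 9 across.

5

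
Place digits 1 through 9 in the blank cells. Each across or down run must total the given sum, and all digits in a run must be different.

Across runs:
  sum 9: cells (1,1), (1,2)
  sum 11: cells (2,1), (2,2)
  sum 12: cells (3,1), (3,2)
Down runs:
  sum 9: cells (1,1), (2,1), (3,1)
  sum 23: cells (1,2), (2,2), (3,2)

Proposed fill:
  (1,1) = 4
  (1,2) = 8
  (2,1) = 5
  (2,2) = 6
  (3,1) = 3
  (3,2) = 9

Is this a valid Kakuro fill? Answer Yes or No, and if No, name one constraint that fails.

No — the across run (1,1)–(1,2) sums to 12, not 9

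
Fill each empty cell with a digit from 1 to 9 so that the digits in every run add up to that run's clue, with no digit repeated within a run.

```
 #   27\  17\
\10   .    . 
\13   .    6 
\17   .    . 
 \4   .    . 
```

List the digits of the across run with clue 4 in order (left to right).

17 in 2 cells must be {8,9}; 4 in 2 cells must be {1,3}.
R2C1 = 13 − 6 = 7 completes the 13 across.
Given what's placed, R3C2 must be 8 to fit the 17 across and 17 down.
R4C1 = 3: the only remaining digit allowed by both the 4 across and the 27 down.
R4C2 = 4 − 3 = 1 completes the 4 across.
R1C2 = 17 − 15 = 2 completes the 17 down.
R3C1 = 17 − 8 = 9 completes the 17 across.
R1C1 = 10 − 2 = 8 completes the 10 across.

3, 1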